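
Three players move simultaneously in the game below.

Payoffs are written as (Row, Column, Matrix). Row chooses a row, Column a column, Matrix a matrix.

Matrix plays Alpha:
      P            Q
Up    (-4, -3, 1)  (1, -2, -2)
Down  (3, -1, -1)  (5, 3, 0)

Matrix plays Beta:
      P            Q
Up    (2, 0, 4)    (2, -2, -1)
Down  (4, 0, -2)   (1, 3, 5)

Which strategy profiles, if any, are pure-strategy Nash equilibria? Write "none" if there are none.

Row against (P, Alpha): payoffs -4, 3 → best response Down.
Row against (P, Beta): payoffs 2, 4 → best response Down.
Row against (Q, Alpha): payoffs 1, 5 → best response Down.
Row against (Q, Beta): payoffs 2, 1 → best response Up.
Column against (Up, Alpha): payoffs -3, -2 → best response Q.
Column against (Up, Beta): payoffs 0, -2 → best response P.
Column against (Down, Alpha): payoffs -1, 3 → best response Q.
Column against (Down, Beta): payoffs 0, 3 → best response Q.
Matrix against (Up, P): payoffs 1, 4 → best response Beta.
Matrix against (Up, Q): payoffs -2, -1 → best response Beta.
Matrix against (Down, P): payoffs -1, -2 → best response Alpha.
Matrix against (Down, Q): payoffs 0, 5 → best response Beta.
No profile is a mutual best response for all players.

This game has no pure Nash equilibrium.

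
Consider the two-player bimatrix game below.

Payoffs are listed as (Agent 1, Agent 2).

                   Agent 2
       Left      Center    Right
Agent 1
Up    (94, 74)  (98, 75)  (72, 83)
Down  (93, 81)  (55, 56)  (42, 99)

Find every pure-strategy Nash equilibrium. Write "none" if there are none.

Pure NE: (Up, Right)

Agent 1 against Left: payoffs 94, 93 → best response Up.
Agent 1 against Center: payoffs 98, 55 → best response Up.
Agent 1 against Right: payoffs 72, 42 → best response Up.
Agent 2 against Up: payoffs 74, 75, 83 → best response Right.
Agent 2 against Down: payoffs 81, 56, 99 → best response Right.
Mutual best responses: (Up, Right).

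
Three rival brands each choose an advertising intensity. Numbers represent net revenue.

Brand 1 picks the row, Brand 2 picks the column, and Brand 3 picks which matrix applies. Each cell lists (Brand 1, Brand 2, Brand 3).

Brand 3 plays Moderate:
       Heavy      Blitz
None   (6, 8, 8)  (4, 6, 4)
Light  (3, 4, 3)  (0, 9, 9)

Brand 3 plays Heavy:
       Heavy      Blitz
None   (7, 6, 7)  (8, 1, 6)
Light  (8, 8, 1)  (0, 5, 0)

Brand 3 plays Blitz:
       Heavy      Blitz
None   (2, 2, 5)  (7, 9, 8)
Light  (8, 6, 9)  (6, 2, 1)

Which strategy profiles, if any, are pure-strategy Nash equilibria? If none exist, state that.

Brand 1 against (Heavy, Moderate): payoffs 6, 3 → best response None.
Brand 1 against (Heavy, Heavy): payoffs 7, 8 → best response Light.
Brand 1 against (Heavy, Blitz): payoffs 2, 8 → best response Light.
Brand 1 against (Blitz, Moderate): payoffs 4, 0 → best response None.
Brand 1 against (Blitz, Heavy): payoffs 8, 0 → best response None.
Brand 1 against (Blitz, Blitz): payoffs 7, 6 → best response None.
Brand 2 against (None, Moderate): payoffs 8, 6 → best response Heavy.
Brand 2 against (None, Heavy): payoffs 6, 1 → best response Heavy.
Brand 2 against (None, Blitz): payoffs 2, 9 → best response Blitz.
Brand 2 against (Light, Moderate): payoffs 4, 9 → best response Blitz.
Brand 2 against (Light, Heavy): payoffs 8, 5 → best response Heavy.
Brand 2 against (Light, Blitz): payoffs 6, 2 → best response Heavy.
Brand 3 against (None, Heavy): payoffs 8, 7, 5 → best response Moderate.
Brand 3 against (None, Blitz): payoffs 4, 6, 8 → best response Blitz.
Brand 3 against (Light, Heavy): payoffs 3, 1, 9 → best response Blitz.
Brand 3 against (Light, Blitz): payoffs 9, 0, 1 → best response Moderate.
Mutual best responses: (None, Heavy, Moderate); (None, Blitz, Blitz); (Light, Heavy, Blitz).

(None, Heavy, Moderate), (None, Blitz, Blitz), (Light, Heavy, Blitz)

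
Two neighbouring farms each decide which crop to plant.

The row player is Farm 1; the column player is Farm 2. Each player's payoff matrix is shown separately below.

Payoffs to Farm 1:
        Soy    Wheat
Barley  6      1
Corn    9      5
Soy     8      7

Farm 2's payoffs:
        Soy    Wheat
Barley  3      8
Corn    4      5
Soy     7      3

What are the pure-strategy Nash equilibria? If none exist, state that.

This game has no pure Nash equilibrium.

Farm 1 against Soy: payoffs 6, 9, 8 → best response Corn.
Farm 1 against Wheat: payoffs 1, 5, 7 → best response Soy.
Farm 2 against Barley: payoffs 3, 8 → best response Wheat.
Farm 2 against Corn: payoffs 4, 5 → best response Wheat.
Farm 2 against Soy: payoffs 7, 3 → best response Soy.
No profile is a mutual best response for all players.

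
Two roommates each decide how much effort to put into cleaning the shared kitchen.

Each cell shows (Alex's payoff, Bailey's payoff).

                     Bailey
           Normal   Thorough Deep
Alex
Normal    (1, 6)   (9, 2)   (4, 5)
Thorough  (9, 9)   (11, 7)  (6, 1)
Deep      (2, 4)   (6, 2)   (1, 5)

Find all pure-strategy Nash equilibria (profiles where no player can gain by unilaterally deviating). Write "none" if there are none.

Alex against Normal: payoffs 1, 9, 2 → best response Thorough.
Alex against Thorough: payoffs 9, 11, 6 → best response Thorough.
Alex against Deep: payoffs 4, 6, 1 → best response Thorough.
Bailey against Normal: payoffs 6, 2, 5 → best response Normal.
Bailey against Thorough: payoffs 9, 7, 1 → best response Normal.
Bailey against Deep: payoffs 4, 2, 5 → best response Deep.
Mutual best responses: (Thorough, Normal).

Pure NE: (Thorough, Normal)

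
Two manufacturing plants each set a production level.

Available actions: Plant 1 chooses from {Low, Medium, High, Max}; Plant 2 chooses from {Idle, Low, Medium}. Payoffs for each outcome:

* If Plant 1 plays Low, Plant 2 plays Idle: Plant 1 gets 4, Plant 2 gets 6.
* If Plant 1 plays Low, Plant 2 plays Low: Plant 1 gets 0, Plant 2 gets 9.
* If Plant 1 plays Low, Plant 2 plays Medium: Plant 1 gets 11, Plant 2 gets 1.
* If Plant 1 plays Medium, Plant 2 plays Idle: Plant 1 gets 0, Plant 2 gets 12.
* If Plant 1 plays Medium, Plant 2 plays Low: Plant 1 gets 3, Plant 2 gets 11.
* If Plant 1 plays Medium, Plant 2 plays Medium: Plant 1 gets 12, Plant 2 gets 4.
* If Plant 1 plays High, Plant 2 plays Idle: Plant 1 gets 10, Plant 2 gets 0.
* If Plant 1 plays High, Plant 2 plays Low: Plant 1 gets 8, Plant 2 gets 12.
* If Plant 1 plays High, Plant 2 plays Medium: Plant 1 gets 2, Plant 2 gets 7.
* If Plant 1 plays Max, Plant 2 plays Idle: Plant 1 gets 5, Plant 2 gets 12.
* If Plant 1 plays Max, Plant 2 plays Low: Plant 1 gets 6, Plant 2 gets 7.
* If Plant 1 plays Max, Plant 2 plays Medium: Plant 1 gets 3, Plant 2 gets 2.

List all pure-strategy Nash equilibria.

Plant 1 against Idle: payoffs 4, 0, 10, 5 → best response High.
Plant 1 against Low: payoffs 0, 3, 8, 6 → best response High.
Plant 1 against Medium: payoffs 11, 12, 2, 3 → best response Medium.
Plant 2 against Low: payoffs 6, 9, 1 → best response Low.
Plant 2 against Medium: payoffs 12, 11, 4 → best response Idle.
Plant 2 against High: payoffs 0, 12, 7 → best response Low.
Plant 2 against Max: payoffs 12, 7, 2 → best response Idle.
Mutual best responses: (High, Low).

(High, Low)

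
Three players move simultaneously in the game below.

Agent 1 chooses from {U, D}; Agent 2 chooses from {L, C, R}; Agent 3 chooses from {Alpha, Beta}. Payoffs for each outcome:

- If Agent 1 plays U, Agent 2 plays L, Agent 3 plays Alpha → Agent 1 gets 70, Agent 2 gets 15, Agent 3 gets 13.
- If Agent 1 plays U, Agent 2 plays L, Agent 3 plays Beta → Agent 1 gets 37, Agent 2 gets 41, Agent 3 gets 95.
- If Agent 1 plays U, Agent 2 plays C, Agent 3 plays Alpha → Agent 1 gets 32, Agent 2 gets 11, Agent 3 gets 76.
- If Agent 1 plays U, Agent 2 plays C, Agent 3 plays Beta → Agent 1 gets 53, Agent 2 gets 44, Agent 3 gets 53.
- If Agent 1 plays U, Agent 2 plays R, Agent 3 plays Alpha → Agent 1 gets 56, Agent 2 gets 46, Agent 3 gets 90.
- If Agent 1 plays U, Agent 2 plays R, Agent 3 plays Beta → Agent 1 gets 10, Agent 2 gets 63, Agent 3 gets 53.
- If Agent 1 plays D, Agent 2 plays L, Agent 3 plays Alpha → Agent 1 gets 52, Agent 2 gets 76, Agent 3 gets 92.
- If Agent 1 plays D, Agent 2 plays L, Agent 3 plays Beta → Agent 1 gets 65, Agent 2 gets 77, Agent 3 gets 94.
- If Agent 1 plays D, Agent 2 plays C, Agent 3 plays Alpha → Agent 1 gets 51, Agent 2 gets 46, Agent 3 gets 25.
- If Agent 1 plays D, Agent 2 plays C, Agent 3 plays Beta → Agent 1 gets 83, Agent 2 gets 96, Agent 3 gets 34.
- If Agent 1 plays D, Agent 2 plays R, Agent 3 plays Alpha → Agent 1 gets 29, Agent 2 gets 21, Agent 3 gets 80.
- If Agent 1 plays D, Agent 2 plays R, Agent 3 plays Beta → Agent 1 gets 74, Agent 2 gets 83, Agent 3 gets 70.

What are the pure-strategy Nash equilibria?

Check each profile: it is a Nash equilibrium iff no player can strictly gain by switching unilaterally.
(U, L, Alpha): Agent 2 can switch to R (15 → 46). Not NE.
(U, L, Beta): Agent 1 can switch to D (37 → 65). Not NE.
(U, C, Alpha): Agent 1 can switch to D (32 → 51). Not NE.
(U, C, Beta): Agent 1 can switch to D (53 → 83). Not NE.
(U, R, Alpha): Agent 1 gets 56, best alternative 29; Agent 2 gets 46, best alternative 15; Agent 3 gets 90, best alternative 53. No profitable deviation — NE.
(U, R, Beta): Agent 1 can switch to D (10 → 74). Not NE.
(D, L, Alpha): Agent 1 can switch to U (52 → 70). Not NE.
(D, C, Beta): Agent 1 gets 83, best alternative 53; Agent 2 gets 96, best alternative 83; Agent 3 gets 34, best alternative 25. No profitable deviation — NE.
(The remaining 4 profiles each have a profitable deviation by the same check.)

(U, R, Alpha), (D, C, Beta)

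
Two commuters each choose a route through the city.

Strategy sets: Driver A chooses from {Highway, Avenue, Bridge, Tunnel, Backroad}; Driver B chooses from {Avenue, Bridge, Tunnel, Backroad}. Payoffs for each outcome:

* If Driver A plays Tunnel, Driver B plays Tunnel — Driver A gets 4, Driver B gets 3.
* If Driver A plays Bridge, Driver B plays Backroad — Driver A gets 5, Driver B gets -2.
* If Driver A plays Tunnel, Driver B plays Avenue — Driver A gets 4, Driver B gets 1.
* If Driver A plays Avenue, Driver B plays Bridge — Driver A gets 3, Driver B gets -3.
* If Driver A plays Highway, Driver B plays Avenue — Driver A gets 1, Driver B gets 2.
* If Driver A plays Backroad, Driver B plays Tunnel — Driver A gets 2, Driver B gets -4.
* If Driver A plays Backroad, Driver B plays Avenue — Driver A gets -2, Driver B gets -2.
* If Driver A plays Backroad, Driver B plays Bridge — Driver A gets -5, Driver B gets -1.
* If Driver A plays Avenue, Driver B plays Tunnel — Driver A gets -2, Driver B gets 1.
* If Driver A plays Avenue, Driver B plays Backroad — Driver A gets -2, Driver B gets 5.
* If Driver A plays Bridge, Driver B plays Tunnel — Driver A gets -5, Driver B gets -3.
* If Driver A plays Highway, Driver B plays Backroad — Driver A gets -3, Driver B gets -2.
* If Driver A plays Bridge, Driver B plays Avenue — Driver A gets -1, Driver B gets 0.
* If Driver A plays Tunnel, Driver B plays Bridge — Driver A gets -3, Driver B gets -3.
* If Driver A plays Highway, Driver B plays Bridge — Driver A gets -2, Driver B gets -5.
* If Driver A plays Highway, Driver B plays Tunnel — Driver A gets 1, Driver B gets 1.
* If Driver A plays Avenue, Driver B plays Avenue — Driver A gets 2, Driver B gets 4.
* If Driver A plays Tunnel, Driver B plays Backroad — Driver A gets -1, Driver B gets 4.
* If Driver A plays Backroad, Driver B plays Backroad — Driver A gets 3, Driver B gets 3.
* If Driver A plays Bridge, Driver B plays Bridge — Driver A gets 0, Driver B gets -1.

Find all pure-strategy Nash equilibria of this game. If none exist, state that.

There is no pure-strategy Nash equilibrium.

(Highway, Avenue): Driver A can switch to Avenue (1 → 2). Not NE.
(Highway, Bridge): Driver A can switch to Avenue (-2 → 3). Not NE.
(Highway, Tunnel): Driver A can switch to Tunnel (1 → 4). Not NE.
(Highway, Backroad): Driver A can switch to Avenue (-3 → -2). Not NE.
(Avenue, Avenue): Driver A can switch to Tunnel (2 → 4). Not NE.
(Avenue, Bridge): Driver B can switch to Avenue (-3 → 4). Not NE.
(Avenue, Tunnel): Driver A can switch to Highway (-2 → 1). Not NE.
(Avenue, Backroad): Driver A can switch to Bridge (-2 → 5). Not NE.
(Bridge, Avenue): Driver A can switch to Highway (-1 → 1). Not NE.
(Bridge, Bridge): Driver A can switch to Avenue (0 → 3). Not NE.
(The remaining 10 profiles each have a profitable deviation by the same check.)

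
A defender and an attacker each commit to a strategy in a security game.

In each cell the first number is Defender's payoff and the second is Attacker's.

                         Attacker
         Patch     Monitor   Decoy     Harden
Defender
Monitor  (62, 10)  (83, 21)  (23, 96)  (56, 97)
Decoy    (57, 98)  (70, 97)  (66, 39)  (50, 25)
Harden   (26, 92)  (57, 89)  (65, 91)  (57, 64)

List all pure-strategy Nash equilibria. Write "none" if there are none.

There is no pure-strategy Nash equilibrium.

(Monitor, Patch): Attacker can switch to Monitor (10 → 21). Not NE.
(Monitor, Monitor): Attacker can switch to Decoy (21 → 96). Not NE.
(Monitor, Decoy): Defender can switch to Decoy (23 → 66). Not NE.
(Monitor, Harden): Defender can switch to Harden (56 → 57). Not NE.
(Decoy, Patch): Defender can switch to Monitor (57 → 62). Not NE.
(Decoy, Monitor): Defender can switch to Monitor (70 → 83). Not NE.
(Decoy, Decoy): Attacker can switch to Patch (39 → 98). Not NE.
(Decoy, Harden): Defender can switch to Monitor (50 → 56). Not NE.
(Harden, Patch): Defender can switch to Monitor (26 → 62). Not NE.
(Harden, Monitor): Defender can switch to Monitor (57 → 83). Not NE.
(The remaining 2 profiles each have a profitable deviation by the same check.)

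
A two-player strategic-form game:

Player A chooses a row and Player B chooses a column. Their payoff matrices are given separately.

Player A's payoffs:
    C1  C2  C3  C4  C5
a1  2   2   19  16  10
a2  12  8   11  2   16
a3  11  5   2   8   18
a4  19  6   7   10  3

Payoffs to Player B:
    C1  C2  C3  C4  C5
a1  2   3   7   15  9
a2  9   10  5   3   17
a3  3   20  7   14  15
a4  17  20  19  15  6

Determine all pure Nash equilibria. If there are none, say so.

(a1, C1): Player A can switch to a2 (2 → 12). Not NE.
(a1, C2): Player A can switch to a2 (2 → 8). Not NE.
(a1, C3): Player B can switch to C4 (7 → 15). Not NE.
(a1, C4): Player A gets 16, best alternative 10; Player B gets 15, best alternative 9. No profitable deviation — NE.
(a1, C5): Player A can switch to a2 (10 → 16). Not NE.
(a2, C1): Player A can switch to a4 (12 → 19). Not NE.
(a2, C2): Player B can switch to C5 (10 → 17). Not NE.
(a2, C3): Player A can switch to a1 (11 → 19). Not NE.
(a2, C4): Player A can switch to a1 (2 → 16). Not NE.
(a2, C5): Player A can switch to a3 (16 → 18). Not NE.
(a3, C1): Player A can switch to a2 (11 → 12). Not NE.
(a3, C2): Player A can switch to a2 (5 → 8). Not NE.
(a3, C3): Player A can switch to a1 (2 → 19). Not NE.
(The remaining 7 profiles each have a profitable deviation by the same check.)

(a1, C4)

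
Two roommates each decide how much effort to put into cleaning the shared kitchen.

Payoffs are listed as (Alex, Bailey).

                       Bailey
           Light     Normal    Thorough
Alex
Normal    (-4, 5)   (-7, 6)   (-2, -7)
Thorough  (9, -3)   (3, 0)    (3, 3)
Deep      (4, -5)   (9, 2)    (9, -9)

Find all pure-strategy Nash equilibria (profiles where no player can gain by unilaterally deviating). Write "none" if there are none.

(Normal, Light): Alex can switch to Thorough (-4 → 9). Not NE.
(Normal, Normal): Alex can switch to Thorough (-7 → 3). Not NE.
(Normal, Thorough): Alex can switch to Thorough (-2 → 3). Not NE.
(Thorough, Light): Bailey can switch to Normal (-3 → 0). Not NE.
(Thorough, Normal): Alex can switch to Deep (3 → 9). Not NE.
(Thorough, Thorough): Alex can switch to Deep (3 → 9). Not NE.
(Deep, Light): Alex can switch to Thorough (4 → 9). Not NE.
(Deep, Normal): Alex gets 9, best alternative 3; Bailey gets 2, best alternative -5. No profitable deviation — NE.
(Deep, Thorough): Bailey can switch to Light (-9 → -5). Not NE.

(Deep, Normal)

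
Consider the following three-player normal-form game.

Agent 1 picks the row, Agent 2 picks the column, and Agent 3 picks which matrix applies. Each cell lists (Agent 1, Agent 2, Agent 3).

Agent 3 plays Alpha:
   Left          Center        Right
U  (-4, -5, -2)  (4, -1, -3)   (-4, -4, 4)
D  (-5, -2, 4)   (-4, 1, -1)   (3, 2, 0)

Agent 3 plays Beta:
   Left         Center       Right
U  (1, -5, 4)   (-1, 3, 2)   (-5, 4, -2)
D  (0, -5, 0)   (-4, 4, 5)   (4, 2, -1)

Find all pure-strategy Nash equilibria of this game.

Pure NE: (D, Right, Alpha)

(U, Left, Alpha): Agent 2 can switch to Center (-5 → -1). Not NE.
(U, Left, Beta): Agent 2 can switch to Center (-5 → 3). Not NE.
(U, Center, Alpha): Agent 3 can switch to Beta (-3 → 2). Not NE.
(U, Center, Beta): Agent 2 can switch to Right (3 → 4). Not NE.
(U, Right, Alpha): Agent 1 can switch to D (-4 → 3). Not NE.
(U, Right, Beta): Agent 1 can switch to D (-5 → 4). Not NE.
(D, Left, Alpha): Agent 1 can switch to U (-5 → -4). Not NE.
(D, Left, Beta): Agent 1 can switch to U (0 → 1). Not NE.
(D, Right, Alpha): Agent 1 gets 3, best alternative -4; Agent 2 gets 2, best alternative 1; Agent 3 gets 0, best alternative -1. No profitable deviation — NE.
(The remaining 3 profiles each have a profitable deviation by the same check.)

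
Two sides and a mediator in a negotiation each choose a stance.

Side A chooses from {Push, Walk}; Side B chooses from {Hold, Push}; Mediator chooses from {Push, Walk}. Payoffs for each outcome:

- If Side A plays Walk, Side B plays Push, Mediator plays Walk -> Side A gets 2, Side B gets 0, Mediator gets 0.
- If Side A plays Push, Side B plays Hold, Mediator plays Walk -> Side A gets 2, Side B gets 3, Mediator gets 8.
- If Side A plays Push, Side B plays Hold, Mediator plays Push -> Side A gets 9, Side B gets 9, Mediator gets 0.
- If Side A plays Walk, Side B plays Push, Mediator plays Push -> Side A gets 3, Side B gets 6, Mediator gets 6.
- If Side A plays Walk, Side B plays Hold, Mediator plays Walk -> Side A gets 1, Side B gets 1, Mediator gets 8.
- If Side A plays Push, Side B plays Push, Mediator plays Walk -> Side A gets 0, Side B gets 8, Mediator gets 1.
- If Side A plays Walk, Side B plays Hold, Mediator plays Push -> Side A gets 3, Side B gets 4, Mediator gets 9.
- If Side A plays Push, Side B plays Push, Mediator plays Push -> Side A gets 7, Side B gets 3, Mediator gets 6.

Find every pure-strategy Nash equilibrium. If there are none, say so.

(Push, Hold, Push): Mediator can switch to Walk (0 → 8). Not NE.
(Push, Hold, Walk): Side B can switch to Push (3 → 8). Not NE.
(Push, Push, Push): Side B can switch to Hold (3 → 9). Not NE.
(Push, Push, Walk): Side A can switch to Walk (0 → 2). Not NE.
(Walk, Hold, Push): Side A can switch to Push (3 → 9). Not NE.
(Walk, Hold, Walk): Side A can switch to Push (1 → 2). Not NE.
(The remaining 2 profiles each have a profitable deviation by the same check.)

No pure-strategy Nash equilibrium.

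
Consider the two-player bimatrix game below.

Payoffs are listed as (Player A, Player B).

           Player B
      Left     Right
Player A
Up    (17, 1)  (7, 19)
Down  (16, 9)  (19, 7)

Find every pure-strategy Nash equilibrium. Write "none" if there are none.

(Up, Left): Player B can switch to Right (1 → 19). Not NE.
(Up, Right): Player A can switch to Down (7 → 19). Not NE.
(Down, Left): Player A can switch to Up (16 → 17). Not NE.
(Down, Right): Player B can switch to Left (7 → 9). Not NE.

This game has no pure Nash equilibrium.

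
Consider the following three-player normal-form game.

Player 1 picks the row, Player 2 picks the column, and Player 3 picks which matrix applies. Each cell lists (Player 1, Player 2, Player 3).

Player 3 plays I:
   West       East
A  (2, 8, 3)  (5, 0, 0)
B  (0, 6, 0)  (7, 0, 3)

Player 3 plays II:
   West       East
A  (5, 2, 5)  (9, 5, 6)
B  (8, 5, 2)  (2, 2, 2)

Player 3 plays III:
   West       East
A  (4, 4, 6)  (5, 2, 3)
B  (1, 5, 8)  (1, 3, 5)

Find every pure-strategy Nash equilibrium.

(A, West, III), (A, East, II)

Mark each player's best response to every combination of opponents' strategies; a profile where every player is best-responding is a pure Nash equilibrium.
Player 1 against (West, I): payoffs 2, 0 → best response A.
Player 1 against (West, II): payoffs 5, 8 → best response B.
Player 1 against (West, III): payoffs 4, 1 → best response A.
Player 1 against (East, I): payoffs 5, 7 → best response B.
Player 1 against (East, II): payoffs 9, 2 → best response A.
Player 1 against (East, III): payoffs 5, 1 → best response A.
Player 2 against (A, I): payoffs 8, 0 → best response West.
Player 2 against (A, II): payoffs 2, 5 → best response East.
Player 2 against (A, III): payoffs 4, 2 → best response West.
Player 2 against (B, I): payoffs 6, 0 → best response West.
Player 2 against (B, II): payoffs 5, 2 → best response West.
Player 2 against (B, III): payoffs 5, 3 → best response West.
Player 3 against (A, West): payoffs 3, 5, 6 → best response III.
Player 3 against (A, East): payoffs 0, 6, 3 → best response II.
Player 3 against (B, West): payoffs 0, 2, 8 → best response III.
Player 3 against (B, East): payoffs 3, 2, 5 → best response III.
Mutual best responses: (A, West, III); (A, East, II).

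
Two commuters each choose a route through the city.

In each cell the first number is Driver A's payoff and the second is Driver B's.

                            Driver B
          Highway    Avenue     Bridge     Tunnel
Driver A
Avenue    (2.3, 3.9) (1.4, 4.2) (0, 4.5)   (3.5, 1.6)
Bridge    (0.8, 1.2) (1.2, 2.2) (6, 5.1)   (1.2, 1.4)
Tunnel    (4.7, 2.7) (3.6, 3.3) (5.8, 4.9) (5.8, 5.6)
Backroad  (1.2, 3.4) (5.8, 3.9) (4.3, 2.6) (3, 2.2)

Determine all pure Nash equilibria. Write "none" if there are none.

The pure Nash equilibria are (Bridge, Bridge), (Tunnel, Tunnel), (Backroad, Avenue).

Mark each player's best response to every combination of opponents' strategies; a profile where every player is best-responding is a pure Nash equilibrium.
Driver A against Highway: payoffs 2.3, 0.8, 4.7, 1.2 → best response Tunnel.
Driver A against Avenue: payoffs 1.4, 1.2, 3.6, 5.8 → best response Backroad.
Driver A against Bridge: payoffs 0, 6, 5.8, 4.3 → best response Bridge.
Driver A against Tunnel: payoffs 3.5, 1.2, 5.8, 3 → best response Tunnel.
Driver B against Avenue: payoffs 3.9, 4.2, 4.5, 1.6 → best response Bridge.
Driver B against Bridge: payoffs 1.2, 2.2, 5.1, 1.4 → best response Bridge.
Driver B against Tunnel: payoffs 2.7, 3.3, 4.9, 5.6 → best response Tunnel.
Driver B against Backroad: payoffs 3.4, 3.9, 2.6, 2.2 → best response Avenue.
Mutual best responses: (Bridge, Bridge); (Tunnel, Tunnel); (Backroad, Avenue).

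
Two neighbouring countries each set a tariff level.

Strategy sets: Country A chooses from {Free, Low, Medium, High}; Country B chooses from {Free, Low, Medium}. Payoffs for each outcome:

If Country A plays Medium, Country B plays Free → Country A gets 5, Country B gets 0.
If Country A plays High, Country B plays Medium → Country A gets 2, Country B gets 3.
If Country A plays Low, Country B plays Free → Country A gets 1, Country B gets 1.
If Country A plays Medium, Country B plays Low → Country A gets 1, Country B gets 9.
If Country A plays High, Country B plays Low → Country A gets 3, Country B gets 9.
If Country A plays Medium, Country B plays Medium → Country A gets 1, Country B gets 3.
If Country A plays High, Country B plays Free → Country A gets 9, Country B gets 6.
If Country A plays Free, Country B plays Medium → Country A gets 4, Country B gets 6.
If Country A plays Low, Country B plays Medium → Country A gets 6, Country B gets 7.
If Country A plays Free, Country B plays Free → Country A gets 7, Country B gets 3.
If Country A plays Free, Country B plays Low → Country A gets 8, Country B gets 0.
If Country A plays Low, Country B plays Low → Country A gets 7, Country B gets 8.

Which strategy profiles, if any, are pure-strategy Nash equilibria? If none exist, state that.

No pure-strategy Nash equilibrium.

Country A against Free: payoffs 7, 1, 5, 9 → best response High.
Country A against Low: payoffs 8, 7, 1, 3 → best response Free.
Country A against Medium: payoffs 4, 6, 1, 2 → best response Low.
Country B against Free: payoffs 3, 0, 6 → best response Medium.
Country B against Low: payoffs 1, 8, 7 → best response Low.
Country B against Medium: payoffs 0, 9, 3 → best response Low.
Country B against High: payoffs 6, 9, 3 → best response Low.
No profile is a mutual best response for all players.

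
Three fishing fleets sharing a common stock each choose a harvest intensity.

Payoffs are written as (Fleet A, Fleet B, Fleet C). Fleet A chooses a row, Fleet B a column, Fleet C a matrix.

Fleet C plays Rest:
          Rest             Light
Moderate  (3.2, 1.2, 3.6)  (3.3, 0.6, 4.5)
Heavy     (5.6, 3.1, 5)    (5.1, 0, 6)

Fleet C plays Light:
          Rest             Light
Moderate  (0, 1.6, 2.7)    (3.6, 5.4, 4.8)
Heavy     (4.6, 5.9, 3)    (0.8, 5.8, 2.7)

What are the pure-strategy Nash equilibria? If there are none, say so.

(Moderate, Rest, Rest): Fleet A can switch to Heavy (3.2 → 5.6). Not NE.
(Moderate, Rest, Light): Fleet A can switch to Heavy (0 → 4.6). Not NE.
(Moderate, Light, Rest): Fleet A can switch to Heavy (3.3 → 5.1). Not NE.
(Moderate, Light, Light): Fleet A gets 3.6, best alternative 0.8; Fleet B gets 5.4, best alternative 1.6; Fleet C gets 4.8, best alternative 4.5. No profitable deviation — NE.
(Heavy, Rest, Rest): Fleet A gets 5.6, best alternative 3.2; Fleet B gets 3.1, best alternative 0; Fleet C gets 5, best alternative 3. No profitable deviation — NE.
(Heavy, Rest, Light): Fleet C can switch to Rest (3 → 5). Not NE.
(Heavy, Light, Rest): Fleet B can switch to Rest (0 → 3.1). Not NE.
(Heavy, Light, Light): Fleet A can switch to Moderate (0.8 → 3.6). Not NE.

Pure-strategy Nash equilibria: (Moderate, Light, Light) and (Heavy, Rest, Rest)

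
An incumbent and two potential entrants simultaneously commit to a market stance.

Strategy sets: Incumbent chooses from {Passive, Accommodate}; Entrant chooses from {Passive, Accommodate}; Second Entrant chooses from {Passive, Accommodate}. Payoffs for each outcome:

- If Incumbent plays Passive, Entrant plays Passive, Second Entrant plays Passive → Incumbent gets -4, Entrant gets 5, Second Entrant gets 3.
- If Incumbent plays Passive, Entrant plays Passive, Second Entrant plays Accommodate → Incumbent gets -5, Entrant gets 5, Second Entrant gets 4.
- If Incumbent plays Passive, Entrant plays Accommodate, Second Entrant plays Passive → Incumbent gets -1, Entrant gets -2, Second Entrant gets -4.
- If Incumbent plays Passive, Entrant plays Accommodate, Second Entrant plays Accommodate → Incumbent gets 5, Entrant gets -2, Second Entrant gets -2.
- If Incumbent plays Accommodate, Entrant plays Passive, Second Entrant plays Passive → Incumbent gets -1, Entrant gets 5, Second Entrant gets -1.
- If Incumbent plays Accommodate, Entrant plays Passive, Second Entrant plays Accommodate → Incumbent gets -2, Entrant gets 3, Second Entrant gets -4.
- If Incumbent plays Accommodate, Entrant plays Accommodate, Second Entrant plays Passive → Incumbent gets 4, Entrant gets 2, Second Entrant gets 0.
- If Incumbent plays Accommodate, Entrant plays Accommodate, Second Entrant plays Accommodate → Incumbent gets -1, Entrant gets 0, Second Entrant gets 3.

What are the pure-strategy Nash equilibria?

(Accommodate, Passive, Passive)

(Passive, Passive, Passive): Incumbent can switch to Accommodate (-4 → -1). Not NE.
(Passive, Passive, Accommodate): Incumbent can switch to Accommodate (-5 → -2). Not NE.
(Passive, Accommodate, Passive): Incumbent can switch to Accommodate (-1 → 4). Not NE.
(Passive, Accommodate, Accommodate): Entrant can switch to Passive (-2 → 5). Not NE.
(Accommodate, Passive, Passive): Incumbent gets -1, best alternative -4; Entrant gets 5, best alternative 2; Second Entrant gets -1, best alternative -4. No profitable deviation — NE.
(Accommodate, Passive, Accommodate): Second Entrant can switch to Passive (-4 → -1). Not NE.
(Accommodate, Accommodate, Passive): Entrant can switch to Passive (2 → 5). Not NE.
(Accommodate, Accommodate, Accommodate): Incumbent can switch to Passive (-1 → 5). Not NE.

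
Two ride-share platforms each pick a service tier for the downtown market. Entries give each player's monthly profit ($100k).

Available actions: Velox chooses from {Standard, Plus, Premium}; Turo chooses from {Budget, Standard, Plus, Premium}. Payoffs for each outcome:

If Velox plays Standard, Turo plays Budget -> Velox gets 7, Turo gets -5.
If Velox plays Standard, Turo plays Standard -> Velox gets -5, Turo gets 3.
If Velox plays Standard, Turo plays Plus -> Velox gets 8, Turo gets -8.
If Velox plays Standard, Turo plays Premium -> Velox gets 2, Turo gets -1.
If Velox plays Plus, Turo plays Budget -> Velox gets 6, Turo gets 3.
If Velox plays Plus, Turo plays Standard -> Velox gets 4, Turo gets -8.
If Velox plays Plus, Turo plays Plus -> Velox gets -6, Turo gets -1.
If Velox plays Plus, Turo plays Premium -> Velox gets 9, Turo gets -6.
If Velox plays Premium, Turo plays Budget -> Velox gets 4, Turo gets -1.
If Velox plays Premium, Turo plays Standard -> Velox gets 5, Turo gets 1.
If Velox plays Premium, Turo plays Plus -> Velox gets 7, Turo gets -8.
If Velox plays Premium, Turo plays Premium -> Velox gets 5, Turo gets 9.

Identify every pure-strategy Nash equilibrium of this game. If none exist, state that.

For each player, find the best response to each opponent profile; mutual best responses are the pure NE.
Velox against Budget: payoffs 7, 6, 4 → best response Standard.
Velox against Standard: payoffs -5, 4, 5 → best response Premium.
Velox against Plus: payoffs 8, -6, 7 → best response Standard.
Velox against Premium: payoffs 2, 9, 5 → best response Plus.
Turo against Standard: payoffs -5, 3, -8, -1 → best response Standard.
Turo against Plus: payoffs 3, -8, -1, -6 → best response Budget.
Turo against Premium: payoffs -1, 1, -8, 9 → best response Premium.
No profile is a mutual best response for all players.

none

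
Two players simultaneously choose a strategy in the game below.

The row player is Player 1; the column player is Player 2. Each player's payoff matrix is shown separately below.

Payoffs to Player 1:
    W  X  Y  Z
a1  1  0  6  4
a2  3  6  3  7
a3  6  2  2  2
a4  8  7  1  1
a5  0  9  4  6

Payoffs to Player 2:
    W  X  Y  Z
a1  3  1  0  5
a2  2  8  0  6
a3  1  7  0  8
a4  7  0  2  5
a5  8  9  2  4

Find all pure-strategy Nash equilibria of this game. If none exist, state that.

Pure-strategy Nash equilibria: (a4, W); (a5, X)

(a1, W): Player 1 can switch to a2 (1 → 3). Not NE.
(a1, X): Player 1 can switch to a2 (0 → 6). Not NE.
(a1, Y): Player 2 can switch to W (0 → 3). Not NE.
(a1, Z): Player 1 can switch to a2 (4 → 7). Not NE.
(a2, W): Player 1 can switch to a3 (3 → 6). Not NE.
(a2, X): Player 1 can switch to a4 (6 → 7). Not NE.
(a2, Y): Player 1 can switch to a1 (3 → 6). Not NE.
(a2, Z): Player 2 can switch to X (6 → 8). Not NE.
(a3, W): Player 1 can switch to a4 (6 → 8). Not NE.
(a3, X): Player 1 can switch to a2 (2 → 6). Not NE.
(a3, Y): Player 1 can switch to a1 (2 → 6). Not NE.
(a3, Z): Player 1 can switch to a1 (2 → 4). Not NE.
(a4, W): Player 1 gets 8, best alternative 6; Player 2 gets 7, best alternative 5. No profitable deviation — NE.
(a5, X): Player 1 gets 9, best alternative 7; Player 2 gets 9, best alternative 8. No profitable deviation — NE.
(The remaining 6 profiles each have a profitable deviation by the same check.)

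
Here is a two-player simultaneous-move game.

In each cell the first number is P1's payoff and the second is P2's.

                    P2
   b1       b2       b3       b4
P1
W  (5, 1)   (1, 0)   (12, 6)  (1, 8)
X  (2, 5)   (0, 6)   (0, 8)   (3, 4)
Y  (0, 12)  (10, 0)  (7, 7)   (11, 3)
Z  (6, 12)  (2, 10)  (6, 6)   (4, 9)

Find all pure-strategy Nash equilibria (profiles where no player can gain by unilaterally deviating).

P1 against b1: payoffs 5, 2, 0, 6 → best response Z.
P1 against b2: payoffs 1, 0, 10, 2 → best response Y.
P1 against b3: payoffs 12, 0, 7, 6 → best response W.
P1 against b4: payoffs 1, 3, 11, 4 → best response Y.
P2 against W: payoffs 1, 0, 6, 8 → best response b4.
P2 against X: payoffs 5, 6, 8, 4 → best response b3.
P2 against Y: payoffs 12, 0, 7, 3 → best response b1.
P2 against Z: payoffs 12, 10, 6, 9 → best response b1.
Mutual best responses: (Z, b1).

Pure NE: (Z, b1)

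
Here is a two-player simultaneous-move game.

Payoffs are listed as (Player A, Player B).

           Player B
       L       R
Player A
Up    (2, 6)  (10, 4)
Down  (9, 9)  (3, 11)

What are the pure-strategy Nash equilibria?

No pure-strategy Nash equilibrium.

Player A against L: payoffs 2, 9 → best response Down.
Player A against R: payoffs 10, 3 → best response Up.
Player B against Up: payoffs 6, 4 → best response L.
Player B against Down: payoffs 9, 11 → best response R.
No profile is a mutual best response for all players.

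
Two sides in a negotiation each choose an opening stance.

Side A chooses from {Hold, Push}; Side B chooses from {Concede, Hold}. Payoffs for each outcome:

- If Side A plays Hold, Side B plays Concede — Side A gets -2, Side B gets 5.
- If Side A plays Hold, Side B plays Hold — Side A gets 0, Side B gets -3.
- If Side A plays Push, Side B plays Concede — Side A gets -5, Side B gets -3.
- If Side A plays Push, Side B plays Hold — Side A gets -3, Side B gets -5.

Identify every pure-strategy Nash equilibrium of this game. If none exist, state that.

Side A against Concede: payoffs -2, -5 → best response Hold.
Side A against Hold: payoffs 0, -3 → best response Hold.
Side B against Hold: payoffs 5, -3 → best response Concede.
Side B against Push: payoffs -3, -5 → best response Concede.
Mutual best responses: (Hold, Concede).

(Hold, Concede)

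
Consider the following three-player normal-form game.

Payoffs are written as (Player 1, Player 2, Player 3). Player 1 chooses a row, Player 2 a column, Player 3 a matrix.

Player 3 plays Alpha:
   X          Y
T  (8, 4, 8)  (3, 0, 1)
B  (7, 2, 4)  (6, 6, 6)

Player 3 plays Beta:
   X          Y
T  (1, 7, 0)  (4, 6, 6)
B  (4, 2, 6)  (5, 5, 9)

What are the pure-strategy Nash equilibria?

Mark each player's best response to every combination of opponents' strategies; a profile where every player is best-responding is a pure Nash equilibrium.
Player 1 against (X, Alpha): payoffs 8, 7 → best response T.
Player 1 against (X, Beta): payoffs 1, 4 → best response B.
Player 1 against (Y, Alpha): payoffs 3, 6 → best response B.
Player 1 against (Y, Beta): payoffs 4, 5 → best response B.
Player 2 against (T, Alpha): payoffs 4, 0 → best response X.
Player 2 against (T, Beta): payoffs 7, 6 → best response X.
Player 2 against (B, Alpha): payoffs 2, 6 → best response Y.
Player 2 against (B, Beta): payoffs 2, 5 → best response Y.
Player 3 against (T, X): payoffs 8, 0 → best response Alpha.
Player 3 against (T, Y): payoffs 1, 6 → best response Beta.
Player 3 against (B, X): payoffs 4, 6 → best response Beta.
Player 3 against (B, Y): payoffs 6, 9 → best response Beta.
Mutual best responses: (T, X, Alpha); (B, Y, Beta).

(T, X, Alpha), (B, Y, Beta)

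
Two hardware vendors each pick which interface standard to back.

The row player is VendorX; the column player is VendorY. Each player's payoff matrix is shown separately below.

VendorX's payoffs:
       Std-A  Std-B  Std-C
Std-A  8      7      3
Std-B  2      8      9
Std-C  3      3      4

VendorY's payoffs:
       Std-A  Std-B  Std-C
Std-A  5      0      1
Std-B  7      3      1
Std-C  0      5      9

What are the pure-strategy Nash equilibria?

(Std-A, Std-A)

For each strategy profile, look for a profitable unilateral deviation.
(Std-A, Std-A): VendorX gets 8, best alternative 3; VendorY gets 5, best alternative 1. No profitable deviation — NE.
(Std-A, Std-B): VendorX can switch to Std-B (7 → 8). Not NE.
(Std-A, Std-C): VendorX can switch to Std-B (3 → 9). Not NE.
(Std-B, Std-A): VendorX can switch to Std-A (2 → 8). Not NE.
(Std-B, Std-B): VendorY can switch to Std-A (3 → 7). Not NE.
(Std-B, Std-C): VendorY can switch to Std-A (1 → 7). Not NE.
(Std-C, Std-A): VendorX can switch to Std-A (3 → 8). Not NE.
(Std-C, Std-B): VendorX can switch to Std-A (3 → 7). Not NE.
(Std-C, Std-C): VendorX can switch to Std-B (4 → 9). Not NE.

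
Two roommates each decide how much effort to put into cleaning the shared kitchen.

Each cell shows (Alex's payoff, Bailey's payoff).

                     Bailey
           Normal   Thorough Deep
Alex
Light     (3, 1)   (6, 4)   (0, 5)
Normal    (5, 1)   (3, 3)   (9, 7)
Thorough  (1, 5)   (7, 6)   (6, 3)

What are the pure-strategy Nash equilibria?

The pure Nash equilibria are (Normal, Deep) and (Thorough, Thorough).

For each player, find the best response to each opponent profile; mutual best responses are the pure NE.
Alex against Normal: payoffs 3, 5, 1 → best response Normal.
Alex against Thorough: payoffs 6, 3, 7 → best response Thorough.
Alex against Deep: payoffs 0, 9, 6 → best response Normal.
Bailey against Light: payoffs 1, 4, 5 → best response Deep.
Bailey against Normal: payoffs 1, 3, 7 → best response Deep.
Bailey against Thorough: payoffs 5, 6, 3 → best response Thorough.
Mutual best responses: (Normal, Deep); (Thorough, Thorough).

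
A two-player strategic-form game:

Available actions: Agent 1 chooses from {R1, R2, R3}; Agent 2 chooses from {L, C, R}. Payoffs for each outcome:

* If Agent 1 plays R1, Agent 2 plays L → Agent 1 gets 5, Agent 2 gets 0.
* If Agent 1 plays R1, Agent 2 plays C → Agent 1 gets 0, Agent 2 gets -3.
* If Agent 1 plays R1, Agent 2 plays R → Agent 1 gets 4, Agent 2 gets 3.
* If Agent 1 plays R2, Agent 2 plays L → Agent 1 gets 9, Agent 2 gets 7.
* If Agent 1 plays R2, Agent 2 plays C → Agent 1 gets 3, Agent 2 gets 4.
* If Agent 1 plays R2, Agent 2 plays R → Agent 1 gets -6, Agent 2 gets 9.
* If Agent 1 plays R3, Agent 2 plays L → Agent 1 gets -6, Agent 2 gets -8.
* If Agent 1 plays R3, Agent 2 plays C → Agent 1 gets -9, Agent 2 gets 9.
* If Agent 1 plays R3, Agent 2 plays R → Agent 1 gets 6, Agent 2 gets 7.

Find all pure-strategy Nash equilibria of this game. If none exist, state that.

For each player, find the best response to each opponent profile; mutual best responses are the pure NE.
Agent 1 against L: payoffs 5, 9, -6 → best response R2.
Agent 1 against C: payoffs 0, 3, -9 → best response R2.
Agent 1 against R: payoffs 4, -6, 6 → best response R3.
Agent 2 against R1: payoffs 0, -3, 3 → best response R.
Agent 2 against R2: payoffs 7, 4, 9 → best response R.
Agent 2 against R3: payoffs -8, 9, 7 → best response C.
No profile is a mutual best response for all players.

This game has no pure Nash equilibrium.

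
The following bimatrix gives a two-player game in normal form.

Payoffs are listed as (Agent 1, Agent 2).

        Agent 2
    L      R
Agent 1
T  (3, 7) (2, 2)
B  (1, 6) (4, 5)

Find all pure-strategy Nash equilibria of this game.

The unique pure-strategy Nash equilibrium is (T, L).

Agent 1 against L: payoffs 3, 1 → best response T.
Agent 1 against R: payoffs 2, 4 → best response B.
Agent 2 against T: payoffs 7, 2 → best response L.
Agent 2 against B: payoffs 6, 5 → best response L.
Mutual best responses: (T, L).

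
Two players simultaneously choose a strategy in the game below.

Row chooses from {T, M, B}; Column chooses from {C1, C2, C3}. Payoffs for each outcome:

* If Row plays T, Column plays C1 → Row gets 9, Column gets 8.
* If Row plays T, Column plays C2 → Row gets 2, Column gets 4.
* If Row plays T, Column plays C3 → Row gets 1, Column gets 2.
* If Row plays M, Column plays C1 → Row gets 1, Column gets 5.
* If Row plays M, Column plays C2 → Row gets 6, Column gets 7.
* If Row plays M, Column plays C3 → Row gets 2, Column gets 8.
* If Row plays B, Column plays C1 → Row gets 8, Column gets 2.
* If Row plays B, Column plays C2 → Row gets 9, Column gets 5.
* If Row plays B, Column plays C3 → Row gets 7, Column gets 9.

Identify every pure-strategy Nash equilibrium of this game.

Check each profile: it is a Nash equilibrium iff no player can strictly gain by switching unilaterally.
(T, C1): Row gets 9, best alternative 8; Column gets 8, best alternative 4. No profitable deviation — NE.
(T, C2): Row can switch to M (2 → 6). Not NE.
(T, C3): Row can switch to M (1 → 2). Not NE.
(M, C1): Row can switch to T (1 → 9). Not NE.
(M, C2): Row can switch to B (6 → 9). Not NE.
(M, C3): Row can switch to B (2 → 7). Not NE.
(B, C1): Row can switch to T (8 → 9). Not NE.
(B, C3): Row gets 7, best alternative 2; Column gets 9, best alternative 5. No profitable deviation — NE.
(The remaining 1 profile has a profitable deviation by the same check.)

(T, C1); (B, C3)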